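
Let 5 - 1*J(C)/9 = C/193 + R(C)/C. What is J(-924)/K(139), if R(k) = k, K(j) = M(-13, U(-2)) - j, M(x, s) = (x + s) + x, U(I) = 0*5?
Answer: -5088/10615 ≈ -0.47932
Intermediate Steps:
U(I) = 0
M(x, s) = s + 2*x (M(x, s) = (s + x) + x = s + 2*x)
K(j) = -26 - j (K(j) = (0 + 2*(-13)) - j = (0 - 26) - j = -26 - j)
J(C) = 36 - 9*C/193 (J(C) = 45 - 9*(C/193 + C/C) = 45 - 9*(C*(1/193) + 1) = 45 - 9*(C/193 + 1) = 45 - 9*(1 + C/193) = 45 + (-9 - 9*C/193) = 36 - 9*C/193)
J(-924)/K(139) = (36 - 9/193*(-924))/(-26 - 1*139) = (36 + 8316/193)/(-26 - 139) = (15264/193)/(-165) = (15264/193)*(-1/165) = -5088/10615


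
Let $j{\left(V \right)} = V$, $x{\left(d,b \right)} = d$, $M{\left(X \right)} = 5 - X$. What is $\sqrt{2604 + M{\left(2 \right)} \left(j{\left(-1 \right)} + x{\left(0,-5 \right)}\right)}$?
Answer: $51$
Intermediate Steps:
$\sqrt{2604 + M{\left(2 \right)} \left(j{\left(-1 \right)} + x{\left(0,-5 \right)}\right)} = \sqrt{2604 + \left(5 - 2\right) \left(-1 + 0\right)} = \sqrt{2604 + \left(5 - 2\right) \left(-1\right)} = \sqrt{2604 + 3 \left(-1\right)} = \sqrt{2604 - 3} = \sqrt{2601} = 51$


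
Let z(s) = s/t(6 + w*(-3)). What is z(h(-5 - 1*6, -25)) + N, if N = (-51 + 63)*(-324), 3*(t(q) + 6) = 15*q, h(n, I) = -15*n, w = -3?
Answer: -89369/23 ≈ -3885.6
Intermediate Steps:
t(q) = -6 + 5*q (t(q) = -6 + (15*q)/3 = -6 + 5*q)
N = -3888 (N = 12*(-324) = -3888)
z(s) = s/69 (z(s) = s/(-6 + 5*(6 - 3*(-3))) = s/(-6 + 5*(6 + 9)) = s/(-6 + 5*15) = s/(-6 + 75) = s/69)
z(h(-5 - 1*6, -25)) + N = (-15*(-5 - 1*6))/69 - 3888 = (-15*(-5 - 6))/69 - 3888 = (-15*(-11))/69 - 3888 = (1/69)*165 - 3888 = 55/23 - 3888 = -89369/23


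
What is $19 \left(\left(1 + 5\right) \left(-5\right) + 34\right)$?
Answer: $76$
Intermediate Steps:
$19 \left(\left(1 + 5\right) \left(-5\right) + 34\right) = 19 \left(6 \left(-5\right) + 34\right) = 19 \left(-30 + 34\right) = 19 \cdot 4 = 76$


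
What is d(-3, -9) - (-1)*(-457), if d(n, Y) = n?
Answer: -460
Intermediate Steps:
d(-3, -9) - (-1)*(-457) = -3 - (-1)*(-457) = -3 - 1*457 = -3 - 457 = -460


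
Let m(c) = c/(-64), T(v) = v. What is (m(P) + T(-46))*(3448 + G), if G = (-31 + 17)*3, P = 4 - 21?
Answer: -4984681/32 ≈ -1.5577e+5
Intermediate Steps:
P = -17
m(c) = -c/64 (m(c) = c*(-1/64) = -c/64)
G = -42 (G = -14*3 = -42)
(m(P) + T(-46))*(3448 + G) = (-1/64*(-17) - 46)*(3448 - 42) = (17/64 - 46)*3406 = -2927/64*3406 = -4984681/32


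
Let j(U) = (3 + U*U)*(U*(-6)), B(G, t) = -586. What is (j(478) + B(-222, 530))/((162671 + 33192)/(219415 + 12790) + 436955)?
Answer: -76082119415455/50731665819 ≈ -1499.7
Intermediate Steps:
j(U) = -6*U*(3 + U²) (j(U) = (3 + U²)*(-6*U) = -6*U*(3 + U²))
(j(478) + B(-222, 530))/((162671 + 33192)/(219415 + 12790) + 436955) = (-6*478*(3 + 478²) - 586)/((162671 + 33192)/(219415 + 12790) + 436955) = (-6*478*(3 + 228484) - 586)/(195863/232205 + 436955) = (-6*478*228487 - 586)/(195863*(1/232205) + 436955) = (-655300716 - 586)/(195863/232205 + 436955) = -655301302/101463331638/232205 = -655301302*232205/101463331638 = -76082119415455/50731665819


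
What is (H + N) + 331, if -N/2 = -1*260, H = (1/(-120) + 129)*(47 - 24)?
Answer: 458137/120 ≈ 3817.8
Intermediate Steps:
H = 356017/120 (H = (-1/120 + 129)*23 = (15479/120)*23 = 356017/120 ≈ 2966.8)
N = 520 (N = -(-2)*260 = -2*(-260) = 520)
(H + N) + 331 = (356017/120 + 520) + 331 = 418417/120 + 331 = 458137/120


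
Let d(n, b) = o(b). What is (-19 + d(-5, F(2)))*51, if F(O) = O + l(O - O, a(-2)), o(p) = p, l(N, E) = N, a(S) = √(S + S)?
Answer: -867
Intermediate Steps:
a(S) = √2*√S (a(S) = √(2*S) = √2*√S)
F(O) = O (F(O) = O + (O - O) = O + 0 = O)
d(n, b) = b
(-19 + d(-5, F(2)))*51 = (-19 + 2)*51 = -17*51 = -867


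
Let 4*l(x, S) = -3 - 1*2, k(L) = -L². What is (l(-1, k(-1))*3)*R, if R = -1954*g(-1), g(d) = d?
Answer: -14655/2 ≈ -7327.5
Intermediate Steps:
l(x, S) = -5/4 (l(x, S) = (-3 - 1*2)/4 = (-3 - 2)/4 = (¼)*(-5) = -5/4)
R = 1954 (R = -1954*(-1) = 1954)
(l(-1, k(-1))*3)*R = -5/4*3*1954 = -15/4*1954 = -14655/2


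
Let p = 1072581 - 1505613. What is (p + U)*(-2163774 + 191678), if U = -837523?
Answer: 2505656433280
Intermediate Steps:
p = -433032
(p + U)*(-2163774 + 191678) = (-433032 - 837523)*(-2163774 + 191678) = -1270555*(-1972096) = 2505656433280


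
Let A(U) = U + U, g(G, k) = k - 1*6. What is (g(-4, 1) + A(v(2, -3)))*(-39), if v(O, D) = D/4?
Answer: 507/2 ≈ 253.50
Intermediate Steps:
v(O, D) = D/4 (v(O, D) = D*(¼) = D/4)
g(G, k) = -6 + k (g(G, k) = k - 6 = -6 + k)
A(U) = 2*U
(g(-4, 1) + A(v(2, -3)))*(-39) = ((-6 + 1) + 2*((¼)*(-3)))*(-39) = (-5 + 2*(-¾))*(-39) = (-5 - 3/2)*(-39) = -13/2*(-39) = 507/2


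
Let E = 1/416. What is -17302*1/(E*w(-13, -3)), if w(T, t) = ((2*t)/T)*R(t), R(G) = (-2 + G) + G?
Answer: 5848076/3 ≈ 1.9494e+6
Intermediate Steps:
E = 1/416 ≈ 0.0024038
R(G) = -2 + 2*G
w(T, t) = 2*t*(-2 + 2*t)/T (w(T, t) = ((2*t)/T)*(-2 + 2*t) = (2*t/T)*(-2 + 2*t) = 2*t*(-2 + 2*t)/T)
-17302*1/(E*w(-13, -3)) = -17302*1352/(3*(-1 - 3)) = -17302/((4*(-3)*(-1/13)*(-4))/416) = -17302/((1/416)*(-48/13)) = -17302/(-3/338) = -17302*(-338/3) = 5848076/3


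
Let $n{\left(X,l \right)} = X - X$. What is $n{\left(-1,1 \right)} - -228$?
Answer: $228$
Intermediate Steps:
$n{\left(X,l \right)} = 0$
$n{\left(-1,1 \right)} - -228 = 0 - -228 = 0 + 228 = 228$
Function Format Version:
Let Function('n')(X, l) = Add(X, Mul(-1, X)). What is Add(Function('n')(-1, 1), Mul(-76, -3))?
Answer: 228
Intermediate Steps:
Function('n')(X, l) = 0
Add(Function('n')(-1, 1), Mul(-76, -3)) = Add(0, Mul(-76, -3)) = Add(0, 228) = 228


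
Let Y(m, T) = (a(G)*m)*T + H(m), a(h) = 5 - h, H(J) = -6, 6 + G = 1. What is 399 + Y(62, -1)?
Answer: -227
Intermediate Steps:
G = -5 (G = -6 + 1 = -5)
Y(m, T) = -6 + 10*T*m (Y(m, T) = ((5 - 1*(-5))*m)*T - 6 = ((5 + 5)*m)*T - 6 = (10*m)*T - 6 = 10*T*m - 6 = -6 + 10*T*m)
399 + Y(62, -1) = 399 + (-6 + 10*(-1)*62) = 399 + (-6 - 620) = 399 - 626 = -227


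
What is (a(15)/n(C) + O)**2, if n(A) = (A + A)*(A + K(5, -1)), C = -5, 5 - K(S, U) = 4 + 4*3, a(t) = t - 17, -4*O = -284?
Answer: 32251041/6400 ≈ 5039.2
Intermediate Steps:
O = 71 (O = -1/4*(-284) = 71)
a(t) = -17 + t
K(S, U) = -11 (K(S, U) = 5 - (4 + 4*3) = 5 - (4 + 12) = 5 - 1*16 = 5 - 16 = -11)
n(A) = 2*A*(-11 + A) (n(A) = (A + A)*(A - 11) = (2*A)*(-11 + A) = 2*A*(-11 + A))
(a(15)/n(C) + O)**2 = ((-17 + 15)/((2*(-5)*(-11 - 5))) + 71)**2 = (-2/(2*(-5)*(-16)) + 71)**2 = (-2/160 + 71)**2 = (-2*1/160 + 71)**2 = (-1/80 + 71)**2 = (5679/80)**2 = 32251041/6400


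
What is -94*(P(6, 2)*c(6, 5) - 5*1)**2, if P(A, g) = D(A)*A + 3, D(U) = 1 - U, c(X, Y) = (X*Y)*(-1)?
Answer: -60914350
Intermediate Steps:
c(X, Y) = -X*Y
P(A, g) = 3 + A*(1 - A) (P(A, g) = (1 - A)*A + 3 = A*(1 - A) + 3 = 3 + A*(1 - A))
-94*(P(6, 2)*c(6, 5) - 5*1)**2 = -94*((3 - 1*6*(-1 + 6))*(-1*6*5) - 5*1)**2 = -94*((3 - 1*6*5)*(-30) - 5)**2 = -94*((3 - 30)*(-30) - 5)**2 = -94*(-27*(-30) - 5)**2 = -94*(810 - 5)**2 = -94*805**2 = -94*648025 = -60914350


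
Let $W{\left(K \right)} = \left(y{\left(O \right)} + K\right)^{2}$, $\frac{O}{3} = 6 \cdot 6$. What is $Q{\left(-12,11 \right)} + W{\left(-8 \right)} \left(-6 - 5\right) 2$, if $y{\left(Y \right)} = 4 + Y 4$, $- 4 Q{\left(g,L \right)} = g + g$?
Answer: $-4030042$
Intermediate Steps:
$Q{\left(g,L \right)} = - \frac{g}{2}$ ($Q{\left(g,L \right)} = - \frac{g + g}{4} = - \frac{2 g}{4} = - \frac{g}{2}$)
$O = 108$ ($O = 3 \cdot 6 \cdot 6 = 3 \cdot 36 = 108$)
$y{\left(Y \right)} = 4 + 4 Y$
$W{\left(K \right)} = \left(436 + K\right)^{2}$ ($W{\left(K \right)} = \left(\left(4 + 4 \cdot 108\right) + K\right)^{2} = \left(\left(4 + 432\right) + K\right)^{2} = \left(436 + K\right)^{2}$)
$Q{\left(-12,11 \right)} + W{\left(-8 \right)} \left(-6 - 5\right) 2 = \left(- \frac{1}{2}\right) \left(-12\right) + \left(436 - 8\right)^{2} \left(-6 - 5\right) 2 = 6 + 428^{2} \left(\left(-11\right) 2\right) = 6 + 183184 \left(-22\right) = 6 - 4030048 = -4030042$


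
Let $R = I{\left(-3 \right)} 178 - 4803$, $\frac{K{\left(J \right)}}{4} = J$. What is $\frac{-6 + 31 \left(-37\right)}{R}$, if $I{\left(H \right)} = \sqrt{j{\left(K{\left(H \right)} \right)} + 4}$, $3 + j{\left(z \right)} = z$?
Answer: $\frac{5537859}{23417333} + \frac{205234 i \sqrt{11}}{23417333} \approx 0.23649 + 0.029068 i$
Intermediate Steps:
$K{\left(J \right)} = 4 J$
$j{\left(z \right)} = -3 + z$
$I{\left(H \right)} = \sqrt{1 + 4 H}$ ($I{\left(H \right)} = \sqrt{\left(-3 + 4 H\right) + 4} = \sqrt{1 + 4 H}$)
$R = -4803 + 178 i \sqrt{11}$ ($R = \sqrt{1 + 4 \left(-3\right)} 178 - 4803 = \sqrt{1 - 12} \cdot 178 - 4803 = \sqrt{-11} \cdot 178 - 4803 = i \sqrt{11} \cdot 178 - 4803 = 178 i \sqrt{11} - 4803 = -4803 + 178 i \sqrt{11} \approx -4803.0 + 590.36 i$)
$\frac{-6 + 31 \left(-37\right)}{R} = \frac{-6 + 31 \left(-37\right)}{-4803 + 178 i \sqrt{11}} = \frac{-6 - 1147}{-4803 + 178 i \sqrt{11}} = - \frac{1153}{-4803 + 178 i \sqrt{11}}$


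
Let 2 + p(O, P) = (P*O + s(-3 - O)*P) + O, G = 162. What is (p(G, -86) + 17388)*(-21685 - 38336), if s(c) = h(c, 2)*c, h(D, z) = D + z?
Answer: 138609736434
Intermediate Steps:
s(c) = c*(2 + c) (s(c) = (c + 2)*c = (2 + c)*c = c*(2 + c))
p(O, P) = -2 + O + O*P + P*(-1 - O)*(-3 - O) (p(O, P) = -2 + ((P*O + ((-3 - O)*(2 + (-3 - O)))*P) + O) = -2 + ((O*P + ((-3 - O)*(-1 - O))*P) + O) = -2 + ((O*P + ((-1 - O)*(-3 - O))*P) + O) = -2 + ((O*P + P*(-1 - O)*(-3 - O)) + O) = -2 + (O + O*P + P*(-1 - O)*(-3 - O)) = -2 + O + O*P + P*(-1 - O)*(-3 - O))
(p(G, -86) + 17388)*(-21685 - 38336) = ((-2 + 162 + 162*(-86) - 86*(1 + 162)*(3 + 162)) + 17388)*(-21685 - 38336) = ((-2 + 162 - 13932 - 86*163*165) + 17388)*(-60021) = ((-2 + 162 - 13932 - 2312970) + 17388)*(-60021) = (-2326742 + 17388)*(-60021) = -2309354*(-60021) = 138609736434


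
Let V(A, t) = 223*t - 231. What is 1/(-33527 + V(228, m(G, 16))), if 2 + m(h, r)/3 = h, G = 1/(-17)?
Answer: -17/597301 ≈ -2.8461e-5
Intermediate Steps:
G = -1/17 ≈ -0.058824
m(h, r) = -6 + 3*h
V(A, t) = -231 + 223*t
1/(-33527 + V(228, m(G, 16))) = 1/(-33527 + (-231 + 223*(-6 + 3*(-1/17)))) = 1/(-33527 + (-231 + 223*(-6 - 3/17))) = 1/(-33527 + (-231 + 223*(-105/17))) = 1/(-33527 + (-231 - 23415/17)) = 1/(-33527 - 27342/17) = 1/(-597301/17) = -17/597301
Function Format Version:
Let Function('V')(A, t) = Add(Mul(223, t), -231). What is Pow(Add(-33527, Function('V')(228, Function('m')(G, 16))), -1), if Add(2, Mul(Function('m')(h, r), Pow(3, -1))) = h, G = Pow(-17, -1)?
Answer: Rational(-17, 597301) ≈ -2.8461e-5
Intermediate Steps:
G = Rational(-1, 17) ≈ -0.058824
Function('m')(h, r) = Add(-6, Mul(3, h))
Function('V')(A, t) = Add(-231, Mul(223, t))
Pow(Add(-33527, Function('V')(228, Function('m')(G, 16))), -1) = Pow(Add(-33527, Add(-231, Mul(223, Add(-6, Mul(3, Rational(-1, 17)))))), -1) = Pow(Add(-33527, Add(-231, Mul(223, Add(-6, Rational(-3, 17))))), -1) = Pow(Add(-33527, Add(-231, Mul(223, Rational(-105, 17)))), -1) = Pow(Add(-33527, Add(-231, Rational(-23415, 17))), -1) = Pow(Add(-33527, Rational(-27342, 17)), -1) = Pow(Rational(-597301, 17), -1) = Rational(-17, 597301)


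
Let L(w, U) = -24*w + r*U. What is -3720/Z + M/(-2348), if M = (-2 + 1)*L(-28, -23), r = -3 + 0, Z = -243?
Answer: 2971541/190188 ≈ 15.624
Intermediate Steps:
r = -3
L(w, U) = -24*w - 3*U
M = -741 (M = (-2 + 1)*(-24*(-28) - 3*(-23)) = -(672 + 69) = -1*741 = -741)
-3720/Z + M/(-2348) = -3720/(-243) - 741/(-2348) = -3720*(-1/243) - 741*(-1/2348) = 1240/81 + 741/2348 = 2971541/190188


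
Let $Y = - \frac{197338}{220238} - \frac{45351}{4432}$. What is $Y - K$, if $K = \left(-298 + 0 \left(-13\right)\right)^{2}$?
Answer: $- \frac{43345993327809}{488047408} \approx -88815.0$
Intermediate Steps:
$K = 88804$ ($K = \left(-298 + 0\right)^{2} = \left(-298\right)^{2} = 88804$)
$Y = - \frac{5431307777}{488047408}$ ($Y = \left(-197338\right) \frac{1}{220238} - \frac{45351}{4432} = - \frac{98669}{110119} - \frac{45351}{4432} = - \frac{5431307777}{488047408} \approx -11.129$)
$Y - K = - \frac{5431307777}{488047408} - 88804 = - \frac{43345993327809}{488047408}$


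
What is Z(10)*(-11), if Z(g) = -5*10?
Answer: 550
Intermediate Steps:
Z(g) = -50
Z(10)*(-11) = -50*(-11) = 550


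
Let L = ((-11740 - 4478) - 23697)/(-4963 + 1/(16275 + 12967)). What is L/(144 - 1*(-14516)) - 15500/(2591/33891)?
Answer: -37254620267339202729/183751745632090 ≈ -2.0274e+5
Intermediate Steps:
L = 77812962/9675203 (L = (-16218 - 23697)/(-4963 + 1/29242) = -39915/(-4963 + 1/29242) = -39915/(-145128045/29242) = -39915*(-29242/145128045) = 77812962/9675203 ≈ 8.0425)
L/(144 - 1*(-14516)) - 15500/(2591/33891) = 77812962/(9675203*(144 - 1*(-14516))) - 15500/(2591/33891) = 77812962/(9675203*(144 + 14516)) - 15500/(2591*(1/33891)) = (77812962/9675203)/14660 - 15500/2591/33891 = (77812962/9675203)*(1/14660) - 15500*33891/2591 = 38906481/70919237990 - 525310500/2591 = -37254620267339202729/183751745632090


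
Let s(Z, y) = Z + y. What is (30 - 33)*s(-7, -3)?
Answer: 30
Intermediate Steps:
(30 - 33)*s(-7, -3) = (30 - 33)*(-7 - 3) = -3*(-10) = 30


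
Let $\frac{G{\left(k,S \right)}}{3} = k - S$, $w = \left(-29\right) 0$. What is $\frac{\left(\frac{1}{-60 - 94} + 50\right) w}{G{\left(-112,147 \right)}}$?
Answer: $0$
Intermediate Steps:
$w = 0$
$G{\left(k,S \right)} = - 3 S + 3 k$ ($G{\left(k,S \right)} = 3 \left(k - S\right) = - 3 S + 3 k$)
$\frac{\left(\frac{1}{-60 - 94} + 50\right) w}{G{\left(-112,147 \right)}} = \frac{\left(\frac{1}{-60 - 94} + 50\right) 0}{\left(-3\right) 147 + 3 \left(-112\right)} = \frac{\left(\frac{1}{-154} + 50\right) 0}{-441 - 336} = \frac{\left(- \frac{1}{154} + 50\right) 0}{-777} = \frac{7699}{154} \cdot 0 \left(- \frac{1}{777}\right) = 0 \left(- \frac{1}{777}\right) = 0$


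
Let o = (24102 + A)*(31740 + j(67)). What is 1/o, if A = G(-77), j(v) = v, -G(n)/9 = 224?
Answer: 1/702489402 ≈ 1.4235e-9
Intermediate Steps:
G(n) = -2016 (G(n) = -9*224 = -2016)
A = -2016
o = 702489402 (o = (24102 - 2016)*(31740 + 67) = 22086*31807 = 702489402)
1/o = 1/702489402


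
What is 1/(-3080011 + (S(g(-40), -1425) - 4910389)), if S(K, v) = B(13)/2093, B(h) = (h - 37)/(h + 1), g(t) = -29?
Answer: -14651/117067350412 ≈ -1.2515e-7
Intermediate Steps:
B(h) = (-37 + h)/(1 + h)
S(K, v) = -12/14651 (S(K, v) = ((-37 + 13)/(1 + 13))/2093 = (-24/14)*(1/2093) = ((1/14)*(-24))*(1/2093) = -12/7*1/2093 = -12/14651)
1/(-3080011 + (S(g(-40), -1425) - 4910389)) = 1/(-3080011 + (-12/14651 - 4910389)) = 1/(-3080011 - 71942109251/14651) = 1/(-117067350412/14651) = -14651/117067350412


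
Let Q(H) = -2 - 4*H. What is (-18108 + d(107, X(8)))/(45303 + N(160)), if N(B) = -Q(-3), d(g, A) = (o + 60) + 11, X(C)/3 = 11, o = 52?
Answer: -17985/45293 ≈ -0.39708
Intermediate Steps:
X(C) = 33 (X(C) = 3*11 = 33)
d(g, A) = 123 (d(g, A) = (52 + 60) + 11 = 112 + 11 = 123)
N(B) = -10 (N(B) = -(-2 - 4*(-3)) = -(-2 + 12) = -1*10 = -10)
(-18108 + d(107, X(8)))/(45303 + N(160)) = (-18108 + 123)/(45303 - 10) = -17985/45293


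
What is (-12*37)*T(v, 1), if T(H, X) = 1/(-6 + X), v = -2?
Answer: 444/5 ≈ 88.800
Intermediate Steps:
(-12*37)*T(v, 1) = (-12*37)/(-6 + 1) = -444/(-5) = -444*(-⅕) = 444/5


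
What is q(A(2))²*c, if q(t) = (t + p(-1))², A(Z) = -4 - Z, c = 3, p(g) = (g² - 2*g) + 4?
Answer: 3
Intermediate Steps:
p(g) = 4 + g² - 2*g
q(t) = (7 + t)² (q(t) = (t + (4 + (-1)² - 2*(-1)))² = (t + (4 + 1 + 2))² = (t + 7)² = (7 + t)²)
q(A(2))²*c = ((7 + (-4 - 1*2))²)²*3 = ((7 + (-4 - 2))²)²*3 = ((7 - 6)²)²*3 = (1²)²*3 = 1²*3 = 1*3 = 3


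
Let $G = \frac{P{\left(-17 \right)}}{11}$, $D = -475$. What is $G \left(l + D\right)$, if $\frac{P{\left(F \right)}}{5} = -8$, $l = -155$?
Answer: $\frac{25200}{11} \approx 2290.9$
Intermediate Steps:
$P{\left(F \right)} = -40$ ($P{\left(F \right)} = 5 \left(-8\right) = -40$)
$G = - \frac{40}{11} \approx -3.6364$
$G \left(l + D\right) = - \frac{40 \left(-155 - 475\right)}{11} = \left(- \frac{40}{11}\right) \left(-630\right) = \frac{25200}{11}$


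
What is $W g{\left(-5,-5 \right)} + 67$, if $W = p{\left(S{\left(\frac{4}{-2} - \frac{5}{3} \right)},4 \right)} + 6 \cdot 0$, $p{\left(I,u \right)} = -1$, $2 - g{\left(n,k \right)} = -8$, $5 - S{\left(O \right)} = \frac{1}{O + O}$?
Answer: $57$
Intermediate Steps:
$S{\left(O \right)} = 5 - \frac{1}{2 O}$ ($S{\left(O \right)} = 5 - \frac{1}{O + O} = 5 - \frac{1}{2 O}$)
$g{\left(n,k \right)} = 10$ ($g{\left(n,k \right)} = 2 - -8 = 2 + 8 = 10$)
$W = -1$ ($W = -1 + 6 \cdot 0 = -1 + 0 = -1$)
$W g{\left(-5,-5 \right)} + 67 = \left(-1\right) 10 + 67 = -10 + 67 = 57$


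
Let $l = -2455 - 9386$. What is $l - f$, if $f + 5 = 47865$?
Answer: $-59701$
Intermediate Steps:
$f = 47860$ ($f = -5 + 47865 = 47860$)
$l = -11841$
$l - f = -11841 - 47860 = -59701$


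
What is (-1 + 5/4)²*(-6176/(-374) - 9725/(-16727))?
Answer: 137459/128656 ≈ 1.0684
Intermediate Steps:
(-1 + 5/4)²*(-6176/(-374) - 9725/(-16727)) = (-1 + 5*(¼))²*(-6176*(-1/374) - 9725*(-1/16727)) = (-1 + 5/4)²*(3088/187 + 25/43) = (¼)²*(137459/8041) = (1/16)*(137459/8041) = 137459/128656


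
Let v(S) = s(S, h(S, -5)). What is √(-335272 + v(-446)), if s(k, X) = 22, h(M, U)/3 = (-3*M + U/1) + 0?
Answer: 15*I*√1490 ≈ 579.01*I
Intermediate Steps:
h(M, U) = -9*M + 3*U (h(M, U) = 3*((-3*M + U/1) + 0) = 3*((-3*M + 1*U) + 0) = 3*((-3*M + U) + 0) = 3*((U - 3*M) + 0) = 3*(U - 3*M) = -9*M + 3*U)
v(S) = 22
√(-335272 + v(-446)) = √(-335272 + 22) = √(-335250) = 15*I*√1490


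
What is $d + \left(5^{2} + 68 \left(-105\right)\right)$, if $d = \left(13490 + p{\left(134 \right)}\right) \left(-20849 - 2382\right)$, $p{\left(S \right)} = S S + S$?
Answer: $-733642095$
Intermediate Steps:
$p{\left(S \right)} = S + S^{2}$ ($p{\left(S \right)} = S^{2} + S = S + S^{2}$)
$d = -733634980$ ($d = \left(13490 + 134 \left(1 + 134\right)\right) \left(-20849 - 2382\right) = \left(13490 + 134 \cdot 135\right) \left(-23231\right) = \left(13490 + 18090\right) \left(-23231\right) = 31580 \left(-23231\right) = -733634980$)
$d + \left(5^{2} + 68 \left(-105\right)\right) = -733634980 + \left(5^{2} + 68 \left(-105\right)\right) = -733634980 + \left(25 - 7140\right) = -733634980 - 7115 = -733642095$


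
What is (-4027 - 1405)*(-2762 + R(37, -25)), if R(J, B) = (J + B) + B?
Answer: 15073800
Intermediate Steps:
R(J, B) = J + 2*B (R(J, B) = (B + J) + B = J + 2*B)
(-4027 - 1405)*(-2762 + R(37, -25)) = (-4027 - 1405)*(-2762 + (37 + 2*(-25))) = -5432*(-2762 + (37 - 50)) = -5432*(-2762 - 13) = -5432*(-2775) = 15073800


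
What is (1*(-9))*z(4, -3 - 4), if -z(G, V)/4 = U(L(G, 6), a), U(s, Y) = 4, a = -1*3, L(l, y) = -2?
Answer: 144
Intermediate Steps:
a = -3
z(G, V) = -16 (z(G, V) = -4*4 = -16)
(1*(-9))*z(4, -3 - 4) = (1*(-9))*(-16) = -9*(-16) = 144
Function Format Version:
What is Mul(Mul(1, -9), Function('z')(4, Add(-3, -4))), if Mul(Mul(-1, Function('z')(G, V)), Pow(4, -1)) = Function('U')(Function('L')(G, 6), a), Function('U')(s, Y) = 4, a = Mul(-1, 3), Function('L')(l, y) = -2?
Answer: 144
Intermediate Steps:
a = -3
Function('z')(G, V) = -16 (Function('z')(G, V) = Mul(-4, 4) = -16)
Mul(Mul(1, -9), Function('z')(4, Add(-3, -4))) = Mul(Mul(1, -9), -16) = Mul(-9, -16) = 144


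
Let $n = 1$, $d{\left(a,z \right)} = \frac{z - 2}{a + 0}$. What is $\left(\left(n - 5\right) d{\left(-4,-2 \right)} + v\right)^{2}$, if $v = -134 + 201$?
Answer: $3969$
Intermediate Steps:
$d{\left(a,z \right)} = \frac{-2 + z}{a}$
$v = 67$
$\left(\left(n - 5\right) d{\left(-4,-2 \right)} + v\right)^{2} = \left(\left(1 - 5\right) \frac{-2 - 2}{-4} + 67\right)^{2} = \left(- 4 \left(\left(- \frac{1}{4}\right) \left(-4\right)\right) + 67\right)^{2} = \left(\left(-4\right) 1 + 67\right)^{2} = \left(-4 + 67\right)^{2} = 63^{2} = 3969$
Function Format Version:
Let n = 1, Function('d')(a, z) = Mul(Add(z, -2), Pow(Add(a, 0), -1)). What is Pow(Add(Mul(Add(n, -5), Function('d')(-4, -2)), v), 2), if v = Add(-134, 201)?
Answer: 3969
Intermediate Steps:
Function('d')(a, z) = Mul(Pow(a, -1), Add(-2, z)) (Function('d')(a, z) = Mul(Add(-2, z), Pow(a, -1)) = Mul(Pow(a, -1), Add(-2, z)))
v = 67
Pow(Add(Mul(Add(n, -5), Function('d')(-4, -2)), v), 2) = Pow(Add(Mul(Add(1, -5), Mul(Pow(-4, -1), Add(-2, -2))), 67), 2) = Pow(Add(Mul(-4, Mul(Rational(-1, 4), -4)), 67), 2) = Pow(Add(Mul(-4, 1), 67), 2) = Pow(Add(-4, 67), 2) = Pow(63, 2) = 3969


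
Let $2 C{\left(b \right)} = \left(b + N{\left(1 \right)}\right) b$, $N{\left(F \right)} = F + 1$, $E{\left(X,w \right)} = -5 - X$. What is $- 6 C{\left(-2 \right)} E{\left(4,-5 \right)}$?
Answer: $0$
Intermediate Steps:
$N{\left(F \right)} = 1 + F$
$C{\left(b \right)} = \frac{b \left(2 + b\right)}{2}$ ($C{\left(b \right)} = \frac{\left(b + \left(1 + 1\right)\right) b}{2} = \frac{\left(b + 2\right) b}{2} = \frac{\left(2 + b\right) b}{2} = \frac{b \left(2 + b\right)}{2}$)
$- 6 C{\left(-2 \right)} E{\left(4,-5 \right)} = - 6 \cdot \frac{1}{2} \left(-2\right) \left(2 - 2\right) \left(-5 - 4\right) = - 6 \cdot \frac{1}{2} \left(-2\right) 0 \left(-5 - 4\right) = \left(-6\right) 0 \left(-9\right) = 0 \left(-9\right) = 0$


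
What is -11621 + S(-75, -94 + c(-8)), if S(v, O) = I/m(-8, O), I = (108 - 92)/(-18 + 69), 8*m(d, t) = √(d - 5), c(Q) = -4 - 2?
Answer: -11621 - 128*I*√13/663 ≈ -11621.0 - 0.69609*I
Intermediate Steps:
c(Q) = -6
m(d, t) = √(-5 + d)/8 (m(d, t) = √(d - 5)/8 = √(-5 + d)/8)
I = 16/51 ≈ 0.31373
S(v, O) = -128*I*√13/663 (S(v, O) = 16/(51*((√(-5 - 8)/8))) = 16/(51*((√(-13)/8))) = 16/(51*(((I*√13)/8))) = 16/(51*((I*√13/8))) = 16*(-8*I*√13/13)/51 = -128*I*√13/663)
-11621 + S(-75, -94 + c(-8)) = -11621 - 128*I*√13/663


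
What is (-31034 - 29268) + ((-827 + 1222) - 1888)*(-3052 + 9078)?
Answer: -9057120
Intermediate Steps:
(-31034 - 29268) + ((-827 + 1222) - 1888)*(-3052 + 9078) = -60302 + (395 - 1888)*6026 = -60302 - 1493*6026 = -60302 - 8996818 = -9057120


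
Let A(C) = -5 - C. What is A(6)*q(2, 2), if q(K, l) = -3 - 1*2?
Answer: 55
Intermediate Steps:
q(K, l) = -5 (q(K, l) = -3 - 2 = -5)
A(6)*q(2, 2) = (-5 - 1*6)*(-5) = (-5 - 6)*(-5) = -11*(-5) = 55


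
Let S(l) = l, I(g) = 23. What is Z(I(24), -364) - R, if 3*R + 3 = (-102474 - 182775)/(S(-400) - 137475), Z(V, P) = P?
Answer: -50143708/137875 ≈ -363.69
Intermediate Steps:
R = -42792/137875 (R = -1 + ((-102474 - 182775)/(-400 - 137475))/3 = -1 + (-285249/(-137875))/3 = -1 + (-285249*(-1/137875))/3 = -1 + (1/3)*(285249/137875) = -1 + 95083/137875 = -42792/137875 ≈ -0.31037)
Z(I(24), -364) - R = -364 - 1*(-42792/137875) = -364 + 42792/137875 = -50143708/137875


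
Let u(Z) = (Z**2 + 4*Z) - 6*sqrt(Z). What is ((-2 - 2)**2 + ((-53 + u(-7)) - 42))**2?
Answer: 3112 + 696*I*sqrt(7) ≈ 3112.0 + 1841.4*I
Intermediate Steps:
u(Z) = Z**2 - 6*sqrt(Z) + 4*Z
((-2 - 2)**2 + ((-53 + u(-7)) - 42))**2 = ((-2 - 2)**2 + ((-53 + ((-7)**2 - 6*I*sqrt(7) + 4*(-7))) - 42))**2 = ((-4)**2 + ((-53 + (49 - 6*I*sqrt(7) - 28)) - 42))**2 = (16 + ((-53 + (49 - 6*I*sqrt(7) - 28)) - 42))**2 = (16 + ((-53 + (21 - 6*I*sqrt(7))) - 42))**2 = (16 + ((-32 - 6*I*sqrt(7)) - 42))**2 = (16 + (-74 - 6*I*sqrt(7)))**2 = (-58 - 6*I*sqrt(7))**2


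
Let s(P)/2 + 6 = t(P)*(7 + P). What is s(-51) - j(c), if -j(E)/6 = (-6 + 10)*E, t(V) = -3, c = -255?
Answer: -5868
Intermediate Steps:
s(P) = -54 - 6*P (s(P) = -12 + 2*(-3*(7 + P)) = -12 + 2*(-21 - 3*P) = -12 + (-42 - 6*P) = -54 - 6*P)
j(E) = -24*E (j(E) = -6*(-6 + 10)*E = -24*E)
s(-51) - j(c) = (-54 - 6*(-51)) - (-24)*(-255) = (-54 + 306) - 1*6120 = 252 - 6120 = -5868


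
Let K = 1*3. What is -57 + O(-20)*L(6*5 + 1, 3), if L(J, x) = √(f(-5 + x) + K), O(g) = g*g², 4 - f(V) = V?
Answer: -24057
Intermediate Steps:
f(V) = 4 - V
K = 3
O(g) = g³
L(J, x) = √(12 - x) (L(J, x) = √((4 - (-5 + x)) + 3) = √((4 + (5 - x)) + 3) = √((9 - x) + 3) = √(12 - x))
-57 + O(-20)*L(6*5 + 1, 3) = -57 + (-20)³*√(12 - 1*3) = -57 - 8000*√(12 - 3) = -57 - 8000*√9 = -57 - 8000*3 = -57 - 24000 = -24057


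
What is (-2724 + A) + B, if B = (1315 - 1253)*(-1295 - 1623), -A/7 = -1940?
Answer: -170060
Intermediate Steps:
A = 13580 (A = -7*(-1940) = 13580)
B = -180916 (B = 62*(-2918) = -180916)
(-2724 + A) + B = (-2724 + 13580) - 180916 = 10856 - 180916 = -170060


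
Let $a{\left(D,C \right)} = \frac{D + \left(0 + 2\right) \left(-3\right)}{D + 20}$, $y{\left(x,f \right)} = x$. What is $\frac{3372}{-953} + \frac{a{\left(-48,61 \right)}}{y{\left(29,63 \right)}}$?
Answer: $- \frac{1343301}{386918} \approx -3.4718$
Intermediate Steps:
$a{\left(D,C \right)} = \frac{-6 + D}{20 + D}$ ($a{\left(D,C \right)} = \frac{D + 2 \left(-3\right)}{20 + D} = \frac{D - 6}{20 + D} = \frac{-6 + D}{20 + D}$)
$\frac{3372}{-953} + \frac{a{\left(-48,61 \right)}}{y{\left(29,63 \right)}} = \frac{3372}{-953} + \frac{\frac{1}{20 - 48} \left(-6 - 48\right)}{29} = 3372 \left(- \frac{1}{953}\right) + \frac{1}{-28} \left(-54\right) \frac{1}{29} = - \frac{3372}{953} + \left(- \frac{1}{28}\right) \left(-54\right) \frac{1}{29} = - \frac{3372}{953} + \frac{27}{14} \cdot \frac{1}{29} = - \frac{3372}{953} + \frac{27}{406} = - \frac{1343301}{386918}$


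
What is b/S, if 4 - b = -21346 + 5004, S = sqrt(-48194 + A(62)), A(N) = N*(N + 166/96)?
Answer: -32692*I*sqrt(37698)/81679 ≈ -77.712*I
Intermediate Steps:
A(N) = N*(83/48 + N) (A(N) = N*(N + 166*(1/96)) = N*(N + 83/48) = N*(83/48 + N))
S = 13*I*sqrt(37698)/12 (S = sqrt(-48194 + (1/48)*62*(83 + 48*62)) = sqrt(-48194 + (1/48)*62*(83 + 2976)) = sqrt(-48194 + (1/48)*62*3059) = sqrt(-48194 + 94829/24) = sqrt(-1061827/24) = 13*I*sqrt(37698)/12 ≈ 210.34*I)
b = 16346 (b = 4 - (-21346 + 5004) = 4 - 1*(-16342) = 4 + 16342 = 16346)
b/S = 16346/((13*I*sqrt(37698)/12)) = 16346*(-2*I*sqrt(37698)/81679) = -32692*I*sqrt(37698)/81679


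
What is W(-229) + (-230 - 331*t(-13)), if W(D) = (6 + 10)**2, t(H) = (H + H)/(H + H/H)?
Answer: -4147/6 ≈ -691.17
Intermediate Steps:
t(H) = 2*H/(1 + H) (t(H) = (2*H)/(H + 1) = (2*H)/(1 + H) = 2*H/(1 + H))
W(D) = 256 (W(D) = 16**2 = 256)
W(-229) + (-230 - 331*t(-13)) = 256 + (-230 - 662*(-13)/(1 - 13)) = 256 + (-230 - 662*(-13)/(-12)) = 256 + (-230 - 662*(-13)*(-1)/12) = 256 + (-230 - 331*13/6) = 256 + (-230 - 4303/6) = 256 - 5683/6 = -4147/6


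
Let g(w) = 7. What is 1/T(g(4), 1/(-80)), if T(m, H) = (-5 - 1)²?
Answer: 1/36 ≈ 0.027778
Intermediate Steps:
T(m, H) = 36 (T(m, H) = (-6)² = 36)
1/T(g(4), 1/(-80)) = 1/36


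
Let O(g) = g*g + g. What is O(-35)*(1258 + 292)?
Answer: 1844500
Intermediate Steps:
O(g) = g + g² (O(g) = g² + g = g + g²)
O(-35)*(1258 + 292) = (-35*(1 - 35))*(1258 + 292) = -35*(-34)*1550 = 1190*1550 = 1844500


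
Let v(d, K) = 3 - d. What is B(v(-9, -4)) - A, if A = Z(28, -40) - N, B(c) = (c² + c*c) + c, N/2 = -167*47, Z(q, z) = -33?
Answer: -15365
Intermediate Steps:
N = -15698 (N = 2*(-167*47) = 2*(-7849) = -15698)
B(c) = c + 2*c² (B(c) = (c² + c²) + c = 2*c² + c = c + 2*c²)
A = 15665 (A = -33 - 1*(-15698) = -33 + 15698 = 15665)
B(v(-9, -4)) - A = (3 - 1*(-9))*(1 + 2*(3 - 1*(-9))) - 1*15665 = (3 + 9)*(1 + 2*(3 + 9)) - 15665 = 12*(1 + 2*12) - 15665 = 12*(1 + 24) - 15665 = 12*25 - 15665 = 300 - 15665 = -15365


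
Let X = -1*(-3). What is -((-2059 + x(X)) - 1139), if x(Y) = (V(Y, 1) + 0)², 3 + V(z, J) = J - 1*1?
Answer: 3189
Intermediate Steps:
X = 3
V(z, J) = -4 + J (V(z, J) = -3 + (J - 1*1) = -3 + (J - 1) = -3 + (-1 + J) = -4 + J)
x(Y) = 9 (x(Y) = ((-4 + 1) + 0)² = (-3 + 0)² = (-3)² = 9)
-((-2059 + x(X)) - 1139) = -((-2059 + 9) - 1139) = -(-2050 - 1139) = -1*(-3189) = 3189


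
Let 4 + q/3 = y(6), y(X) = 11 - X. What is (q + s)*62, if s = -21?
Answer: -1116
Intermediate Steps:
q = 3 (q = -12 + 3*(11 - 1*6) = -12 + 3*(11 - 6) = -12 + 3*5 = -12 + 15 = 3)
(q + s)*62 = (3 - 21)*62 = -18*62 = -1116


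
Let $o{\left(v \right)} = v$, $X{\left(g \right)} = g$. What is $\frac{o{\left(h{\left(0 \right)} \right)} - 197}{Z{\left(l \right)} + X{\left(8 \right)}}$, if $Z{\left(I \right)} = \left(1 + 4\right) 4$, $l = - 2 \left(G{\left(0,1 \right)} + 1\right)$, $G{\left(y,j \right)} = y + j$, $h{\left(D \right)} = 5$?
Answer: $- \frac{48}{7} \approx -6.8571$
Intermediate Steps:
$G{\left(y,j \right)} = j + y$
$l = -4$ ($l = - 2 \left(\left(1 + 0\right) + 1\right) = - 2 \left(1 + 1\right) = \left(-2\right) 2 = -4$)
$Z{\left(I \right)} = 20$ ($Z{\left(I \right)} = 5 \cdot 4 = 20$)
$\frac{o{\left(h{\left(0 \right)} \right)} - 197}{Z{\left(l \right)} + X{\left(8 \right)}} = \frac{5 - 197}{20 + 8} = - \frac{192}{28} = \left(-192\right) \frac{1}{28} = - \frac{48}{7}$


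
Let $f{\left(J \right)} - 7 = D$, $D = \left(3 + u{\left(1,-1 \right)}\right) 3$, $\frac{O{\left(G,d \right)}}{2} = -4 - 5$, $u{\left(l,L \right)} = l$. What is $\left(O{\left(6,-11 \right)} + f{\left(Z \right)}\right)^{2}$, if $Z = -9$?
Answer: $1$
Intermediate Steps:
$O{\left(G,d \right)} = -18$ ($O{\left(G,d \right)} = 2 \left(-4 - 5\right) = 2 \left(-9\right) = -18$)
$D = 12$ ($D = \left(3 + 1\right) 3 = 4 \cdot 3 = 12$)
$f{\left(J \right)} = 19$ ($f{\left(J \right)} = 7 + 12 = 19$)
$\left(O{\left(6,-11 \right)} + f{\left(Z \right)}\right)^{2} = \left(-18 + 19\right)^{2} = 1^{2} = 1$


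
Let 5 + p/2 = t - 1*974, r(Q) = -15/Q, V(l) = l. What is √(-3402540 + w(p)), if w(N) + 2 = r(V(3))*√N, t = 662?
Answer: √(-3402542 - 5*I*√634) ≈ 0.034 - 1844.6*I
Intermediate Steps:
p = -634 (p = -10 + 2*(662 - 1*974) = -10 + 2*(662 - 974) = -10 + 2*(-312) = -10 - 624 = -634)
w(N) = -2 - 5*√N (w(N) = -2 + (-15/3)*√N = -2 + (-15*⅓)*√N = -2 - 5*√N)
√(-3402540 + w(p)) = √(-3402540 + (-2 - 5*I*√634)) = √(-3402542 - 5*I*√634)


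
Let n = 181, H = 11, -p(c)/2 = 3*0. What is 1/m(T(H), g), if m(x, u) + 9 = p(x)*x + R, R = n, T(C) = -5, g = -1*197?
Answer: 1/172 ≈ 0.0058140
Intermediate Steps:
p(c) = 0 (p(c) = -6*0 = -2*0 = 0)
g = -197
R = 181
m(x, u) = 172 (m(x, u) = -9 + (0*x + 181) = -9 + (0 + 181) = -9 + 181 = 172)
1/m(T(H), g) = 1/172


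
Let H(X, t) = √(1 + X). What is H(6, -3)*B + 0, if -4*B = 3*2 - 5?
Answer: -√7/4 ≈ -0.66144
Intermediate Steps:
B = -¼ (B = -(3*2 - 5)/4 = -(6 - 5)/4 = -¼*1 = -¼ ≈ -0.25000)
H(6, -3)*B + 0 = √(1 + 6)*(-¼) + 0 = √7*(-¼) + 0 = -√7/4 + 0 = -√7/4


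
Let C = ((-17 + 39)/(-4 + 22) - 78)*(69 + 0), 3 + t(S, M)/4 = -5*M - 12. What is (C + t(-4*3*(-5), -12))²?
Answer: 235714609/9 ≈ 2.6191e+7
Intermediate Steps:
t(S, M) = -60 - 20*M (t(S, M) = -12 + 4*(-5*M - 12) = -12 + 4*(-12 - 5*M) = -12 + (-48 - 20*M) = -60 - 20*M)
C = -15893/3 (C = (22/18 - 78)*69 = (22*(1/18) - 78)*69 = (11/9 - 78)*69 = -691/9*69 = -15893/3 ≈ -5297.7)
(C + t(-4*3*(-5), -12))² = (-15893/3 + (-60 - 20*(-12)))² = (-15893/3 + (-60 + 240))² = (-15893/3 + 180)² = (-15353/3)² = 235714609/9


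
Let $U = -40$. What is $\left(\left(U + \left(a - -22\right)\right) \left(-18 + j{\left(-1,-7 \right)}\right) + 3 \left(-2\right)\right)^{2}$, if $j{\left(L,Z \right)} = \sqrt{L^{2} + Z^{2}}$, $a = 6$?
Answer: $51300 - 25200 \sqrt{2} \approx 15662.0$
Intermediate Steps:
$\left(\left(U + \left(a - -22\right)\right) \left(-18 + j{\left(-1,-7 \right)}\right) + 3 \left(-2\right)\right)^{2} = \left(\left(-40 + \left(6 - -22\right)\right) \left(-18 + \sqrt{\left(-1\right)^{2} + \left(-7\right)^{2}}\right) + 3 \left(-2\right)\right)^{2} = \left(\left(-40 + \left(6 + 22\right)\right) \left(-18 + \sqrt{1 + 49}\right) - 6\right)^{2} = \left(\left(-40 + 28\right) \left(-18 + \sqrt{50}\right) - 6\right)^{2} = \left(- 12 \left(-18 + 5 \sqrt{2}\right) - 6\right)^{2} = \left(\left(216 - 60 \sqrt{2}\right) - 6\right)^{2} = \left(210 - 60 \sqrt{2}\right)^{2}$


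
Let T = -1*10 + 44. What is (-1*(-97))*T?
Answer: 3298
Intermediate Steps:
T = 34 (T = -10 + 44 = 34)
(-1*(-97))*T = -1*(-97)*34 = 97*34 = 3298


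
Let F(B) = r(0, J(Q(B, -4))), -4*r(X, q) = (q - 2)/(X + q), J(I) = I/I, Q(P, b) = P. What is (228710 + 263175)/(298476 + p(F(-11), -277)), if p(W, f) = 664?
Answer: 98377/59828 ≈ 1.6443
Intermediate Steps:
J(I) = 1
r(X, q) = -(-2 + q)/(4*(X + q)) (r(X, q) = -(q - 2)/(4*(X + q)) = -(-2 + q)/(4*(X + q)))
F(B) = ¼ (F(B) = (2 - 1*1)/(4*(0 + 1)) = (¼)*(2 - 1)/1 = (¼)*1*1 = ¼)
(228710 + 263175)/(298476 + p(F(-11), -277)) = (228710 + 263175)/(298476 + 664) = 491885/299140 = 491885*(1/299140) = 98377/59828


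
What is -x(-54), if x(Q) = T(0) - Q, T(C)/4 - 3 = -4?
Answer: -50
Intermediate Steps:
T(C) = -4 (T(C) = 12 + 4*(-4) = 12 - 16 = -4)
x(Q) = -4 - Q
-x(-54) = -(-4 - 1*(-54)) = -(-4 + 54) = -1*50 = -50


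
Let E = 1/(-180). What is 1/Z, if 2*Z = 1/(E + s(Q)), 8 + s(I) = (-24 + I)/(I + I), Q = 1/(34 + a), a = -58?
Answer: 50489/90 ≈ 560.99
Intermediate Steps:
E = -1/180 ≈ -0.0055556
Q = -1/24 (Q = 1/(34 - 58) = 1/(-24) = -1/24 ≈ -0.041667)
s(I) = -8 + (-24 + I)/(2*I) (s(I) = -8 + (-24 + I)/(I + I) = -8 + (-24 + I)/((2*I)) = -8 + (-24 + I)*(1/(2*I)) = -8 + (-24 + I)/(2*I))
Z = 90/50489 (Z = 1/(2*(-1/180 + (-15/2 - 12/(-1/24)))) = 1/(2*(-1/180 + (-15/2 - 12*(-24)))) = 1/(2*(-1/180 + (-15/2 + 288))) = 1/(2*(-1/180 + 561/2)) = 1/(2*(50489/180)) = (1/2)*(180/50489) = 90/50489 ≈ 0.0017826)
1/Z = 1/(90/50489) = 50489/90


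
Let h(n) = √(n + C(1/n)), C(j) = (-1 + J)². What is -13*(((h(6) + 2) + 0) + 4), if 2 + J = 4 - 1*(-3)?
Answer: -78 - 13*√22 ≈ -138.98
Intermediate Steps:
J = 5 (J = -2 + (4 - 1*(-3)) = -2 + (4 + 3) = -2 + 7 = 5)
C(j) = 16 (C(j) = (-1 + 5)² = 4² = 16)
h(n) = √(16 + n) (h(n) = √(n + 16) = √(16 + n))
-13*(((h(6) + 2) + 0) + 4) = -13*(((√(16 + 6) + 2) + 0) + 4) = -13*(((√22 + 2) + 0) + 4) = -13*(((2 + √22) + 0) + 4) = -13*((2 + √22) + 4) = -13*(6 + √22) = -78 - 13*√22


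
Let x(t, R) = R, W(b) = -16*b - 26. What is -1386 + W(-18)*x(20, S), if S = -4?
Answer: -2434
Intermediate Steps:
W(b) = -26 - 16*b
-1386 + W(-18)*x(20, S) = -1386 + (-26 - 16*(-18))*(-4) = -1386 + (-26 + 288)*(-4) = -1386 + 262*(-4) = -1386 - 1048 = -2434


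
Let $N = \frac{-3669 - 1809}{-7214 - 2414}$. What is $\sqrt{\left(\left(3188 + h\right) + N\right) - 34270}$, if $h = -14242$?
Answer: $\frac{i \sqrt{152468022}}{58} \approx 212.89 i$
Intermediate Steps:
$N = \frac{33}{58}$ ($N = - \frac{5478}{-7214 - 2414} = - \frac{5478}{-9628} = \left(-5478\right) \left(- \frac{1}{9628}\right) = \frac{33}{58} \approx 0.56897$)
$\sqrt{\left(\left(3188 + h\right) + N\right) - 34270} = \sqrt{\left(\left(3188 - 14242\right) + \frac{33}{58}\right) - 34270} = \sqrt{\left(-11054 + \frac{33}{58}\right) - 34270} = \sqrt{- \frac{641099}{58} - 34270} = \sqrt{- \frac{2628759}{58}} = \frac{i \sqrt{152468022}}{58}$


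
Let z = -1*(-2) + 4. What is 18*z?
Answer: 108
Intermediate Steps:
z = 6 (z = 2 + 4 = 6)
18*z = 18*6 = 108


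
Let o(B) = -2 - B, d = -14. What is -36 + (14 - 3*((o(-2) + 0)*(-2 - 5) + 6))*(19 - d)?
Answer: -168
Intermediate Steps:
-36 + (14 - 3*((o(-2) + 0)*(-2 - 5) + 6))*(19 - d) = -36 + (14 - 3*(((-2 - 1*(-2)) + 0)*(-2 - 5) + 6))*(19 - 1*(-14)) = -36 + (14 - 3*(((-2 + 2) + 0)*(-7) + 6))*(19 + 14) = -36 + (14 - 3*((0 + 0)*(-7) + 6))*33 = -36 + (14 - 3*(0*(-7) + 6))*33 = -36 + (14 - 3*(0 + 6))*33 = -36 + (14 - 3*6)*33 = -36 + (14 - 18)*33 = -36 - 4*33 = -36 - 132 = -168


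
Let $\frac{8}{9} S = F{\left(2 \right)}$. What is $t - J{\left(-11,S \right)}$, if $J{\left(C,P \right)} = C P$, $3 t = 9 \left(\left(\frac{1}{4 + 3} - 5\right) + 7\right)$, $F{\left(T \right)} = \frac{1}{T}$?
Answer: $\frac{1413}{112} \approx 12.616$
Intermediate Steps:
$S = \frac{9}{16}$ ($S = \frac{9}{8 \cdot 2} = \frac{9}{8} \cdot \frac{1}{2} = \frac{9}{16} \approx 0.5625$)
$t = \frac{45}{7}$ ($t = \frac{9 \left(\left(\frac{1}{4 + 3} - 5\right) + 7\right)}{3} = \frac{9 \left(\left(\frac{1}{7} - 5\right) + 7\right)}{3} = \frac{9 \left(- \frac{34}{7} + 7\right)}{3} = \frac{9 \cdot \frac{15}{7}}{3} = \frac{1}{3} \cdot \frac{135}{7} = \frac{45}{7} \approx 6.4286$)
$t - J{\left(-11,S \right)} = \frac{45}{7} - \left(-11\right) \frac{9}{16} = \frac{45}{7} - - \frac{99}{16} = \frac{45}{7} + \frac{99}{16} = \frac{1413}{112}$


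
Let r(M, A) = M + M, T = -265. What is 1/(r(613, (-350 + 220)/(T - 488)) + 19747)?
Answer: 1/20973 ≈ 4.7680e-5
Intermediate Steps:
r(M, A) = 2*M
1/(r(613, (-350 + 220)/(T - 488)) + 19747) = 1/(2*613 + 19747) = 1/(1226 + 19747) = 1/20973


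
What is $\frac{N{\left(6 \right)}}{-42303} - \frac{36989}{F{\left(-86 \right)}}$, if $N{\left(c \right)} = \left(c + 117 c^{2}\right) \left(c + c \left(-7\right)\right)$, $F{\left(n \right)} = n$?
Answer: $\frac{525934865}{1212686} \approx 433.69$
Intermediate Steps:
$N{\left(c \right)} = - 6 c \left(c + 117 c^{2}\right)$ ($N{\left(c \right)} = \left(c + 117 c^{2}\right) \left(c - 7 c\right) = \left(c + 117 c^{2}\right) \left(- 6 c\right) = - 6 c \left(c + 117 c^{2}\right)$)
$\frac{N{\left(6 \right)}}{-42303} - \frac{36989}{F{\left(-86 \right)}} = \frac{6^{2} \left(-6 - 4212\right)}{-42303} - \frac{36989}{-86} = 36 \left(-6 - 4212\right) \left(- \frac{1}{42303}\right) - - \frac{36989}{86} = 36 \left(-4218\right) \left(- \frac{1}{42303}\right) + \frac{36989}{86} = \left(-151848\right) \left(- \frac{1}{42303}\right) + \frac{36989}{86} = \frac{50616}{14101} + \frac{36989}{86} = \frac{525934865}{1212686}$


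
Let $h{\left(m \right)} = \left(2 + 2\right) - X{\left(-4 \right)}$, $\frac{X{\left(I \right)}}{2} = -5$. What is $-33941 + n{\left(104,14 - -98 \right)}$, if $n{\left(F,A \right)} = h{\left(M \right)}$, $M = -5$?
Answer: $-33927$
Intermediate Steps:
$X{\left(I \right)} = -10$ ($X{\left(I \right)} = 2 \left(-5\right) = -10$)
$h{\left(m \right)} = 14$ ($h{\left(m \right)} = \left(2 + 2\right) - -10 = 4 + 10 = 14$)
$n{\left(F,A \right)} = 14$
$-33941 + n{\left(104,14 - -98 \right)} = -33941 + 14 = -33927$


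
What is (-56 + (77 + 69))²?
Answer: 8100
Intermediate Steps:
(-56 + (77 + 69))² = (-56 + 146)² = 90² = 8100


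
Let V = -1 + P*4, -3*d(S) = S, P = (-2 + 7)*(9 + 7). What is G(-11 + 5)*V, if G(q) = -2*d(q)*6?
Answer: -7656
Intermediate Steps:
P = 80 (P = 5*16 = 80)
d(S) = -S/3
V = 319 (V = -1 + 80*4 = -1 + 320 = 319)
G(q) = 4*q (G(q) = -(-2)*q/3*6 = (2*q/3)*6 = 4*q)
G(-11 + 5)*V = (4*(-11 + 5))*319 = (4*(-6))*319 = -24*319 = -7656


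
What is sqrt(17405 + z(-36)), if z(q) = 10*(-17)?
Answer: 3*sqrt(1915) ≈ 131.28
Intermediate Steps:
z(q) = -170
sqrt(17405 + z(-36)) = sqrt(17405 - 170) = sqrt(17235) = 3*sqrt(1915)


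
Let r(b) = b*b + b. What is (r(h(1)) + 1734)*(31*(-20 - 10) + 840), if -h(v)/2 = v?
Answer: -156240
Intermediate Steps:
h(v) = -2*v
r(b) = b + b**2 (r(b) = b**2 + b = b + b**2)
(r(h(1)) + 1734)*(31*(-20 - 10) + 840) = ((-2*1)*(1 - 2*1) + 1734)*(31*(-20 - 10) + 840) = (-2*(1 - 2) + 1734)*(31*(-30) + 840) = (-2*(-1) + 1734)*(-930 + 840) = (2 + 1734)*(-90) = 1736*(-90) = -156240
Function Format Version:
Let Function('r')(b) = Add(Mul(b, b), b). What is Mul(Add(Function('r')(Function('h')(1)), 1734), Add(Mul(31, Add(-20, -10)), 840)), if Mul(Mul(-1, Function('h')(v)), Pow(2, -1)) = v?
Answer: -156240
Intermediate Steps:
Function('h')(v) = Mul(-2, v)
Function('r')(b) = Add(b, Pow(b, 2)) (Function('r')(b) = Add(Pow(b, 2), b) = Add(b, Pow(b, 2)))
Mul(Add(Function('r')(Function('h')(1)), 1734), Add(Mul(31, Add(-20, -10)), 840)) = Mul(Add(Mul(Mul(-2, 1), Add(1, Mul(-2, 1))), 1734), Add(Mul(31, Add(-20, -10)), 840)) = Mul(Add(Mul(-2, Add(1, -2)), 1734), Add(Mul(31, -30), 840)) = Mul(Add(Mul(-2, -1), 1734), Add(-930, 840)) = Mul(Add(2, 1734), -90) = Mul(1736, -90) = -156240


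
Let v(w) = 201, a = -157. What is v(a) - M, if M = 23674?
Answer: -23473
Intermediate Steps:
v(a) - M = 201 - 1*23674 = 201 - 23674 = -23473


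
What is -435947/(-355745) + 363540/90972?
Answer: 14082208982/2696902845 ≈ 5.2216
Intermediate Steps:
-435947/(-355745) + 363540/90972 = -435947*(-1/355745) + 363540*(1/90972) = 435947/355745 + 30295/7581 = 14082208982/2696902845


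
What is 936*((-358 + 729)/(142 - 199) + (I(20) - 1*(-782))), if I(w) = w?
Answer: 14147016/19 ≈ 7.4458e+5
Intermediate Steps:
936*((-358 + 729)/(142 - 199) + (I(20) - 1*(-782))) = 936*((-358 + 729)/(142 - 199) + (20 - 1*(-782))) = 936*(371/(-57) + (20 + 782)) = 936*(371*(-1/57) + 802) = 936*(-371/57 + 802) = 936*(45343/57) = 14147016/19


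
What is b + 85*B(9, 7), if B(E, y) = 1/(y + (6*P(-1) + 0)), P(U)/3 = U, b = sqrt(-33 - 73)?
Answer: -85/11 + I*sqrt(106) ≈ -7.7273 + 10.296*I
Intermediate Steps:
b = I*sqrt(106) (b = sqrt(-106) = I*sqrt(106) ≈ 10.296*I)
P(U) = 3*U
B(E, y) = 1/(-18 + y) (B(E, y) = 1/(y + (6*(3*(-1)) + 0)) = 1/(y + (6*(-3) + 0)) = 1/(y + (-18 + 0)) = 1/(y - 18) = 1/(-18 + y))
b + 85*B(9, 7) = I*sqrt(106) + 85/(-18 + 7) = I*sqrt(106) + 85/(-11) = I*sqrt(106) + 85*(-1/11) = I*sqrt(106) - 85/11 = -85/11 + I*sqrt(106)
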